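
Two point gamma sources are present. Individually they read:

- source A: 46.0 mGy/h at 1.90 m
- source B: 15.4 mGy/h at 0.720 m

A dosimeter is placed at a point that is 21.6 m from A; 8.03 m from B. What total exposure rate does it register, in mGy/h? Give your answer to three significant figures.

By superposition, sum each source's inverse-square contribution:
A: 46.0 × (1.90/21.6)² = 0.3559 mGy/h
B: 15.4 × (0.720/8.03)² = 0.1238 mGy/h
Total = 0.3559 + 0.1238 = 0.4797 mGy/h.

0.480 mGy/h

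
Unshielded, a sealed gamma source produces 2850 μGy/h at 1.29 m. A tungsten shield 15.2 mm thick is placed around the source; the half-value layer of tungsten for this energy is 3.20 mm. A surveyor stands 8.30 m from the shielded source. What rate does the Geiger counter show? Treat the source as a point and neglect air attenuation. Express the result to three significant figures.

2.56 μGy/h

Distance alone: 2850 × (1.29/8.30)² = 2850 × 0.02416 = 68.86 μGy/h.
Shield: 15.2/3.20 = 4.750 half-value layers → attenuation 2^(−4.750) = 0.03716.
Combined: 68.86 × 0.03716 = 2.559 μGy/h.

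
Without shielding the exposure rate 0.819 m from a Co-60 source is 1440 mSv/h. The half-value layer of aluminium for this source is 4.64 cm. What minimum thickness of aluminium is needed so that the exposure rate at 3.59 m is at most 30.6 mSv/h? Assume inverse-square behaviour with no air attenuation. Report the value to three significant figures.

At 3.59 m, distance alone gives (0.819/3.59)² = 0.05204, so 1440 × 0.05204 = 74.94 mSv/h.
Further attenuation needed: 74.94/30.6 = 2.449.
n = log₂(2.449) = 1.292 half-value layers.
Thickness = 1.292 × 4.64 cm = 5.995 cm.

6.00 cm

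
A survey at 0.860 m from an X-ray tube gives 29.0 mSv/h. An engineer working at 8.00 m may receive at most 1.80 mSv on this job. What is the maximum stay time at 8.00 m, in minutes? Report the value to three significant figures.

322 min

By the inverse-square law, rate at 8.00 m:
29.0 × (0.860/8.00)² = 29.0 × 0.01156 = 0.3352 mSv/h.
Stay time = 1.80 mSv ÷ 0.3352 mSv/h = 5.370 h = 322.2 min.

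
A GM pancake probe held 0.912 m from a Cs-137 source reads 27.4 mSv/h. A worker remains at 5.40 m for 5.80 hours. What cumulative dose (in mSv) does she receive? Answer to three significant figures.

By the inverse-square law, rate at 5.40 m:
27.4 × (0.912/5.40)² = 27.4 × 0.02852 = 0.7814 mSv/h.
Dose = rate × time = 0.7814 mSv/h × 5.800 h = 4.532 mSv.

4.53 mSv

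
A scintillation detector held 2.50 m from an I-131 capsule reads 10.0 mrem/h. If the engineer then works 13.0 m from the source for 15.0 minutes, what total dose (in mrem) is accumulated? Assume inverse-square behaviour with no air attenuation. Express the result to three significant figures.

Since intensity falls as 1/r², rate at 13.0 m:
(2.50/13.0)² = 0.03698, so 10.0 × 0.03698 = 0.3698 mrem/h.
Dose = rate × time = 0.3698 mrem/h × 0.2500 h = 0.09245 mrem.

0.0925 mrem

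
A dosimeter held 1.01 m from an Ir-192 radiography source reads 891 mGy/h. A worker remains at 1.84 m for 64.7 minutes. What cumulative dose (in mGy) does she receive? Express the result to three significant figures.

Applying the 1/r² law, rate at 1.84 m:
891 × (1.01/1.84)² = 891 × 0.3013 = 268.5 mGy/h.
Dose = rate × time = 268.5 mGy/h × 1.078 h = 289.4 mGy.

289 mGy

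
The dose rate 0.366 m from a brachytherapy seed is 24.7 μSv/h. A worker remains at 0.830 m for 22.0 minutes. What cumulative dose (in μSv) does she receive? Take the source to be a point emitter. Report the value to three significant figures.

1.76 μSv

By the inverse-square law, rate at 0.830 m:
24.7 × (0.366/0.830)² = 24.7 × 0.1944 = 4.802 μSv/h.
Dose = rate × time = 4.802 μSv/h × 0.3667 h = 1.761 μSv.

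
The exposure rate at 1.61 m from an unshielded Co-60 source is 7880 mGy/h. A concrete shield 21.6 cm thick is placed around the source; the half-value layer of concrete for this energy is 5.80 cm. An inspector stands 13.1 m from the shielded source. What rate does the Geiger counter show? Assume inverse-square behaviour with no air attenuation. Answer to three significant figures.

9.01 mGy/h

Distance alone: 7880 × (1.61/13.1)² = 7880 × 0.01510 = 119.0 mGy/h.
Shield: 21.6/5.80 = 3.724 half-value layers → attenuation 2^(−3.724) = 0.07568.
Combined: 119.0 × 0.07568 = 9.006 mGy/h.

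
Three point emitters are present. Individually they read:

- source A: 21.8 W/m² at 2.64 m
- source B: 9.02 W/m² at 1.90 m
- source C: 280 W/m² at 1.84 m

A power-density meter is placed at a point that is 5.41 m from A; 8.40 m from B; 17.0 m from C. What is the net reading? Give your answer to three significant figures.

8.93 W/m²

By superposition, sum each source's inverse-square contribution:
A: 21.8 × (2.64/5.41)² = 5.191 W/m²
B: 9.02 × (1.90/8.40)² = 0.4615 W/m²
C: 280 × (1.84/17.0)² = 3.280 W/m²
Total = 5.191 + 0.4615 + 3.280 = 8.932 W/m².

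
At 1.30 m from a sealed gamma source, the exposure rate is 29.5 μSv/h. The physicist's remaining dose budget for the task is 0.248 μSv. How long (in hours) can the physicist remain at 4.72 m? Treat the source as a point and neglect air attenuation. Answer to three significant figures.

0.111 h

Using I₁d₁² = I₂d₂², rate at 4.72 m:
29.5 × (1.30/4.72)² = 29.5 × 0.07586 = 2.238 μSv/h.
Stay time = 0.248 μSv ÷ 2.238 μSv/h = 0.1108 h.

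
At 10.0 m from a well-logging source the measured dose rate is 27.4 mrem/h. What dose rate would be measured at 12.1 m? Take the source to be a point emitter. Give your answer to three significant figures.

18.7 mrem/h

Intensity scales as (d₁/d₂)², so scaling from 10.0 m to 12.1 m:
27.4 × (10.0/12.1)² = 27.4 × 0.6830 = 18.71 mrem/h.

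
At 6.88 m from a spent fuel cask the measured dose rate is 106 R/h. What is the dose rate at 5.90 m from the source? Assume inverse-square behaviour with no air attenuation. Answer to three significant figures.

By the inverse-square law, scaling from 6.88 m to 5.90 m:
(6.88/5.90)² = 1.360, so 106 × 1.360 = 144.2 R/h.

144 R/h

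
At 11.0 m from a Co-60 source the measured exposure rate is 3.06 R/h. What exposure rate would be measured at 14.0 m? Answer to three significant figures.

1.89 R/h

Intensity scales as (d₁/d₂)², so scaling from 11.0 m to 14.0 m:
3.06 × (11.0/14.0)² = 3.06 × 0.6173 = 1.889 R/h.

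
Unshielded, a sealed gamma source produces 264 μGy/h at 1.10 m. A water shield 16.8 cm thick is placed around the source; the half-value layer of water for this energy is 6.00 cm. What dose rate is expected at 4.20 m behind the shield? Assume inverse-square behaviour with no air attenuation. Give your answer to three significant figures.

Distance alone: 264 × (1.10/4.20)² = 264 × 0.06859 = 18.11 μGy/h.
Shield: 16.8/6.00 = 2.800 half-value layers → attenuation 2^(−2.800) = 0.1436.
Combined: 18.11 × 0.1436 = 2.601 μGy/h.

2.60 μGy/h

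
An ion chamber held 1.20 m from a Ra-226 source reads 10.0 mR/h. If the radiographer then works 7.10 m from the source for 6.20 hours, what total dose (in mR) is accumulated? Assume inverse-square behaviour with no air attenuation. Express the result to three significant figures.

1.77 mR

Using I₁d₁² = I₂d₂², rate at 7.10 m:
10.0 × (1.20/7.10)² = 10.0 × 0.02857 = 0.2857 mR/h.
Dose = rate × time = 0.2857 mR/h × 6.200 h = 1.771 mR.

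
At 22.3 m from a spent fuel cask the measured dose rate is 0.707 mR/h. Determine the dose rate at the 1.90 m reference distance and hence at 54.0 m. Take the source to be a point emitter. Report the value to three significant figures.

Using I₁d₁² = I₂d₂²,
At 1.90 m: (22.3/1.90)² = 137.8, so 0.707 × 137.8 = 97.42 mR/h
At 54.0 m: 97.42 × (1.90/54.0)² = 97.42 × 0.001238 = 0.1206 mR/h.

97.4 mR/h; 0.121 mR/h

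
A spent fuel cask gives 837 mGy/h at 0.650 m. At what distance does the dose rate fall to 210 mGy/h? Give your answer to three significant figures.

Using I₁d₁² = I₂d₂², d₂ = d₁·√(I₁/I₂).
I₁/I₂ = 837/210 = 3.986, so d₂ = 0.650 × √3.986 = 1.298 m.

1.30 m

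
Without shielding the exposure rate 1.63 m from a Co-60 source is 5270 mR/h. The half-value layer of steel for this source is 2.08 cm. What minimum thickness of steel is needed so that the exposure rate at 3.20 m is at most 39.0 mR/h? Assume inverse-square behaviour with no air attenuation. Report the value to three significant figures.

10.7 cm

At 3.20 m, distance alone gives (1.63/3.20)² = 0.2595, so 5270 × 0.2595 = 1368 mR/h.
Further attenuation needed: 1368/39.0 = 35.08.
n = log₂(35.08) = 5.133 half-value layers.
Thickness = 5.133 × 2.08 cm = 10.68 cm.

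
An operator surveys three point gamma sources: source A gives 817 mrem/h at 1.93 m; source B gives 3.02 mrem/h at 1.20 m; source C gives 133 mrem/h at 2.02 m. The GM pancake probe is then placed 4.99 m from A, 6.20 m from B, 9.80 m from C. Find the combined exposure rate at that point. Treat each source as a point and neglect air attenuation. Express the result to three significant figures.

By superposition, sum each source's inverse-square contribution:
A: 817 × (1.93/4.99)² = 122.2 mrem/h
B: 3.02 × (1.20/6.20)² = 0.1131 mrem/h
C: 133 × (2.02/9.80)² = 5.651 mrem/h
Total = 122.2 + 0.1131 + 5.651 = 128.0 mrem/h.

128 mrem/h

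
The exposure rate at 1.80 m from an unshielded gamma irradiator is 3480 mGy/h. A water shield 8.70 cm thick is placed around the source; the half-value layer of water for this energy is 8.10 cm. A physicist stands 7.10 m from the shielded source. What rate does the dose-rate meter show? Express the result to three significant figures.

Distance alone: (1.80/7.10)² = 0.06427, so 3480 × 0.06427 = 223.7 mGy/h.
Shield: 8.70/8.10 = 1.074 half-value layers → attenuation 2^(−1.074) = 0.4750.
Combined: 223.7 × 0.4750 = 106.3 mGy/h.

106 mGy/h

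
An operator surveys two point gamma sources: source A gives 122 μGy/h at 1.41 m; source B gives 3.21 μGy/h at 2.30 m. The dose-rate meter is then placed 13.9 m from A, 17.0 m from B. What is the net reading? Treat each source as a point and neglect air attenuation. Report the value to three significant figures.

Each source contributes Iᵢ·(dᵢ/rᵢ)²; contributions add.
A: 122 × (1.41/13.9)² = 1.255 μGy/h
B: 3.21 × (2.30/17.0)² = 0.05876 μGy/h
Total = 1.255 + 0.05876 = 1.314 μGy/h.

1.31 μGy/h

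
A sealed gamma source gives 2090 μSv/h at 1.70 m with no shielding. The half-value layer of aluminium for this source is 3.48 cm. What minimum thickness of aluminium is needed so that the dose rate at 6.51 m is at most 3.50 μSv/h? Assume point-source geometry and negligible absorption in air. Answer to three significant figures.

18.6 cm

At 6.51 m, distance alone gives (1.70/6.51)² = 0.06819, so 2090 × 0.06819 = 142.5 μSv/h.
Further attenuation needed: 142.5/3.50 = 40.71.
n = log₂(40.71) = 5.347 half-value layers.
Thickness = 5.347 × 3.48 cm = 18.61 cm.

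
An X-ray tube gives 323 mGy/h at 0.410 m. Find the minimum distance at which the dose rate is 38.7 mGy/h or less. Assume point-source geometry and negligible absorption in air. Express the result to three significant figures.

1.18 m

Since intensity falls as 1/r², d₂ = d₁·√(I₁/I₂).
I₁/I₂ = 323/38.7 = 8.346, so d₂ = 0.410 × √8.346 = 1.184 m.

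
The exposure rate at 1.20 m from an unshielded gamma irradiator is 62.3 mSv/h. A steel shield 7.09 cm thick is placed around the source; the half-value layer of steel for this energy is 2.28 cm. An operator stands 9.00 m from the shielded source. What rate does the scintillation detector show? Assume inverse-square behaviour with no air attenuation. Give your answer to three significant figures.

Distance alone: 62.3 × (1.20/9.00)² = 62.3 × 0.01778 = 1.108 mSv/h.
Shield: 7.09/2.28 = 3.110 half-value layers → attenuation 2^(−3.110) = 0.1158.
Combined: 1.108 × 0.1158 = 0.1283 mSv/h.

0.128 mSv/h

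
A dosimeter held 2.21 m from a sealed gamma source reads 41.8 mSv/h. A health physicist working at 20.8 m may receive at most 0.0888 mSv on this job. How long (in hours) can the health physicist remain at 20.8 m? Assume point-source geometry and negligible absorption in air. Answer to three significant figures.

Since intensity falls as 1/r², rate at 20.8 m:
(2.21/20.8)² = 0.01129, so 41.8 × 0.01129 = 0.4719 mSv/h.
Stay time = 0.0888 mSv ÷ 0.4719 mSv/h = 0.1882 h.

0.188 h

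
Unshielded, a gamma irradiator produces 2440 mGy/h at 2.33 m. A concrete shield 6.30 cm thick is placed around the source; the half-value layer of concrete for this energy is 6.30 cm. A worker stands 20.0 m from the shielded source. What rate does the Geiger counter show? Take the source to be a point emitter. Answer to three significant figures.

Distance alone: (2.33/20.0)² = 0.01357, so 2440 × 0.01357 = 33.11 mGy/h.
Shield: 6.30/6.30 = 1.000 half-value layers → attenuation 2^(−1.000) = 0.5000.
Combined: 33.11 × 0.5000 = 16.55 mGy/h.

16.6 mGy/h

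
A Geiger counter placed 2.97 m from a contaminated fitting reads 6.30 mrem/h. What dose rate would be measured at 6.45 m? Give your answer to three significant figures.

Intensity scales as (d₁/d₂)², so scaling from 2.97 m to 6.45 m:
6.30 × (2.97/6.45)² = 6.30 × 0.2120 = 1.336 mrem/h.

1.34 mrem/h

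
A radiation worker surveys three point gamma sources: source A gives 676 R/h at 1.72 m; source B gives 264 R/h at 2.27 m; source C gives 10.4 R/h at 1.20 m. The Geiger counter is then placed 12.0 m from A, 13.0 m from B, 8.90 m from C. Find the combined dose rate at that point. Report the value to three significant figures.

22.1 R/h

Each source contributes Iᵢ·(dᵢ/rᵢ)²; contributions add.
A: 676 × (1.72/12.0)² = 13.89 R/h
B: 264 × (2.27/13.0)² = 8.050 R/h
C: 10.4 × (1.20/8.90)² = 0.1891 R/h
Total = 13.89 + 8.050 + 0.1891 = 22.13 R/h.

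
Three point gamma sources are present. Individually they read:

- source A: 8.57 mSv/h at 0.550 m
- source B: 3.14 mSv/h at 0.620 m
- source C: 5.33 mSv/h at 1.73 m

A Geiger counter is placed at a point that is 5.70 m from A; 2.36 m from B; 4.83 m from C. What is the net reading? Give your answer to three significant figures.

0.980 mSv/h

Each source contributes Iᵢ·(dᵢ/rᵢ)²; contributions add.
A: 8.57 × (0.550/5.70)² = 0.07979 mSv/h
B: 3.14 × (0.620/2.36)² = 0.2167 mSv/h
C: 5.33 × (1.73/4.83)² = 0.6838 mSv/h
Total = 0.07979 + 0.2167 + 0.6838 = 0.9803 mSv/h.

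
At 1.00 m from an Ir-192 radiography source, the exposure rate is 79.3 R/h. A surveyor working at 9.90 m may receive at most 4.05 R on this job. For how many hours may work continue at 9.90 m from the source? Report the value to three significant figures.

Applying the 1/r² law, rate at 9.90 m:
(1.00/9.90)² = 0.01020, so 79.3 × 0.01020 = 0.8089 R/h.
Stay time = 4.05 R ÷ 0.8089 R/h = 5.007 h.

5.01 h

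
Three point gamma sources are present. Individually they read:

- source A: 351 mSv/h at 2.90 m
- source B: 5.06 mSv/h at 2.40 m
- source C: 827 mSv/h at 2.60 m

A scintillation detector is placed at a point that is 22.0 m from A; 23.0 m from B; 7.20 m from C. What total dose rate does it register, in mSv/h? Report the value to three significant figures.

114 mSv/h

Each source contributes Iᵢ·(dᵢ/rᵢ)²; contributions add.
A: 351 × (2.90/22.0)² = 6.099 mSv/h
B: 5.06 × (2.40/23.0)² = 0.05510 mSv/h
C: 827 × (2.60/7.20)² = 107.8 mSv/h
Total = 6.099 + 0.05510 + 107.8 = 114.0 mSv/h.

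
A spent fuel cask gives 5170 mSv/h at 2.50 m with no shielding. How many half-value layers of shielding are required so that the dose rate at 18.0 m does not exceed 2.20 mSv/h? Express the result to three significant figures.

At 18.0 m, distance alone gives (2.50/18.0)² = 0.01929, so 5170 × 0.01929 = 99.73 mSv/h.
Further attenuation needed: 99.73/2.20 = 45.33.
n = log₂(45.33) = 5.502 half-value layers.

5.50 half-value layers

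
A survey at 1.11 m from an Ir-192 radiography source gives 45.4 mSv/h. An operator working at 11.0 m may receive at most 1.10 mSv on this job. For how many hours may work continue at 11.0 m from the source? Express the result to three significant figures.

2.38 h

Applying the 1/r² law, rate at 11.0 m:
(1.11/11.0)² = 0.01018, so 45.4 × 0.01018 = 0.4622 mSv/h.
Stay time = 1.10 mSv ÷ 0.4622 mSv/h = 2.380 h.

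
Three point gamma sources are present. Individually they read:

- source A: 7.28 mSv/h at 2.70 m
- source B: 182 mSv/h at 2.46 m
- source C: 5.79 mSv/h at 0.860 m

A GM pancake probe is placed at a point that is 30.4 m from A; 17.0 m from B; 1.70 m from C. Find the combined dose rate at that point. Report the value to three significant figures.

5.35 mSv/h

Each source contributes Iᵢ·(dᵢ/rᵢ)²; contributions add.
A: 7.28 × (2.70/30.4)² = 0.05743 mSv/h
B: 182 × (2.46/17.0)² = 3.811 mSv/h
C: 5.79 × (0.860/1.70)² = 1.482 mSv/h
Total = 0.05743 + 3.811 + 1.482 = 5.350 mSv/h.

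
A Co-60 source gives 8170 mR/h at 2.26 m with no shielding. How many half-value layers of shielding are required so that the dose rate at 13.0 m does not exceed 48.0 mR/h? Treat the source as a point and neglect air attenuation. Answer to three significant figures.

2.36 half-value layers

At 13.0 m, distance alone gives (2.26/13.0)² = 0.03022, so 8170 × 0.03022 = 246.9 mR/h.
Further attenuation needed: 246.9/48.0 = 5.144.
n = log₂(5.144) = 2.363 half-value layers.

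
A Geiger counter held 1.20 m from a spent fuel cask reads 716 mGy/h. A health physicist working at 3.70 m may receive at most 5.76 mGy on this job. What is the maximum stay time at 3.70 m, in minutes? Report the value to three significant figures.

Using I₁d₁² = I₂d₂², rate at 3.70 m:
(1.20/3.70)² = 0.1052, so 716 × 0.1052 = 75.32 mGy/h.
Stay time = 5.76 mGy ÷ 75.32 mGy/h = 0.07647 h = 4.588 min.

4.59 min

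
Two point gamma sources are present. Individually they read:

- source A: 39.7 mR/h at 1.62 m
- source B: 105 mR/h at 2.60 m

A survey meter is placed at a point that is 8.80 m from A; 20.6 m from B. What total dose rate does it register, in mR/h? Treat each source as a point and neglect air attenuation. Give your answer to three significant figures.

By superposition, sum each source's inverse-square contribution:
A: 39.7 × (1.62/8.80)² = 1.345 mR/h
B: 105 × (2.60/20.6)² = 1.673 mR/h
Total = 1.345 + 1.673 = 3.018 mR/h.

3.02 mR/h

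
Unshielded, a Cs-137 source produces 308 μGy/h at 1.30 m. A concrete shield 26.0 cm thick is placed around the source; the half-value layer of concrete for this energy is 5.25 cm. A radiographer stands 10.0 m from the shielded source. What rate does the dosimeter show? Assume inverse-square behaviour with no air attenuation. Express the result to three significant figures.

Distance alone: (1.30/10.0)² = 0.01690, so 308 × 0.01690 = 5.205 μGy/h.
Shield: 26.0/5.25 = 4.952 half-value layers → attenuation 2^(−4.952) = 0.03231.
Combined: 5.205 × 0.03231 = 0.1682 μGy/h.

0.168 μGy/h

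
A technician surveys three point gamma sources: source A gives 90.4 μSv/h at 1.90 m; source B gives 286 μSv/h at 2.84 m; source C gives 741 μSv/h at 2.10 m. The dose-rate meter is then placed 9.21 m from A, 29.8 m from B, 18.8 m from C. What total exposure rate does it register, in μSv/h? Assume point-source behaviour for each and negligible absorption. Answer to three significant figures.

15.7 μSv/h

Each source contributes Iᵢ·(dᵢ/rᵢ)²; contributions add.
A: 90.4 × (1.90/9.21)² = 3.847 μSv/h
B: 286 × (2.84/29.8)² = 2.598 μSv/h
C: 741 × (2.10/18.8)² = 9.246 μSv/h
Total = 3.847 + 2.598 + 9.246 = 15.69 μSv/h.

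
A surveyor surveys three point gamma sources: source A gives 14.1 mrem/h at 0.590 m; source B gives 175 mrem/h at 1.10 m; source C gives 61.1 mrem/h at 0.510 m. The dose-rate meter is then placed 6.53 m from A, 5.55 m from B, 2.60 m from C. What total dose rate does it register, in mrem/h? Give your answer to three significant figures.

9.34 mrem/h

Each source contributes Iᵢ·(dᵢ/rᵢ)²; contributions add.
A: 14.1 × (0.590/6.53)² = 0.1151 mrem/h
B: 175 × (1.10/5.55)² = 6.874 mrem/h
C: 61.1 × (0.510/2.60)² = 2.351 mrem/h
Total = 0.1151 + 6.874 + 2.351 = 9.340 mrem/h.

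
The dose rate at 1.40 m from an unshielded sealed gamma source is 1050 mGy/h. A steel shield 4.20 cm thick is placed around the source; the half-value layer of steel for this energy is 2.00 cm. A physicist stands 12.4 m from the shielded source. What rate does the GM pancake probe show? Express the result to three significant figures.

Distance alone: 1050 × (1.40/12.4)² = 1050 × 0.01275 = 13.39 mGy/h.
Shield: 4.20/2.00 = 2.100 half-value layers → attenuation 2^(−2.100) = 0.2333.
Combined: 13.39 × 0.2333 = 3.124 mGy/h.

3.12 mGy/h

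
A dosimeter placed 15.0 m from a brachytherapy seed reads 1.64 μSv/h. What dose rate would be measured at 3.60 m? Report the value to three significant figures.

28.5 μSv/h

Intensity scales as (d₁/d₂)², so scaling from 15.0 m to 3.60 m:
(15.0/3.60)² = 17.36, so 1.64 × 17.36 = 28.47 μSv/h.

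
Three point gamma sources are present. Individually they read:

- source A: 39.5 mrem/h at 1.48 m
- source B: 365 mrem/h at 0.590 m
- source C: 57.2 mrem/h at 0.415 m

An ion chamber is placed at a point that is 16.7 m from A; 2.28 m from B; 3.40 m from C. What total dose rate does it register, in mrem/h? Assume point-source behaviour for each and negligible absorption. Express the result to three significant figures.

25.6 mrem/h

By superposition, sum each source's inverse-square contribution:
A: 39.5 × (1.48/16.7)² = 0.3102 mrem/h
B: 365 × (0.590/2.28)² = 24.44 mrem/h
C: 57.2 × (0.415/3.40)² = 0.8522 mrem/h
Total = 0.3102 + 24.44 + 0.8522 = 25.60 mrem/h.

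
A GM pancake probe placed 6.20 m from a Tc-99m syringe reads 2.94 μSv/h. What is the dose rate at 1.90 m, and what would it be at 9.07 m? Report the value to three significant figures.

By the inverse-square law,
At 1.90 m: 2.94 × (6.20/1.90)² = 2.94 × 10.65 = 31.31 μSv/h
At 9.07 m: (1.90/9.07)² = 0.04388, so 31.31 × 0.04388 = 1.374 μSv/h.

31.3 μSv/h; 1.37 μSv/h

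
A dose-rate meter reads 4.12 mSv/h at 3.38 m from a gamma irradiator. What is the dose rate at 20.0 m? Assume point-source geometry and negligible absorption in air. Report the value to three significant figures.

Using I₁d₁² = I₂d₂², the rate at 20.0 m is
(3.38/20.0)² = 0.02856, so 4.12 × 0.02856 = 0.1177 mSv/h.

0.118 mSv/h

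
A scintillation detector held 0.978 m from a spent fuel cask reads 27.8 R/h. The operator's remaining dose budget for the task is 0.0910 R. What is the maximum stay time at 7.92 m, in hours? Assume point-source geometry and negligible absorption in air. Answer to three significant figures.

By the inverse-square law, rate at 7.92 m:
(0.978/7.92)² = 0.01525, so 27.8 × 0.01525 = 0.4239 R/h.
Stay time = 0.0910 R ÷ 0.4239 R/h = 0.2147 h.

0.215 h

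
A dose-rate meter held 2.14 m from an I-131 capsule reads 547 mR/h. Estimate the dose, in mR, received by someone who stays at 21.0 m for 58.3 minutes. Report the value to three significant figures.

5.52 mR

Intensity scales as (d₁/d₂)², so rate at 21.0 m:
(2.14/21.0)² = 0.01038, so 547 × 0.01038 = 5.678 mR/h.
Dose = rate × time = 5.678 mR/h × 0.9717 h = 5.517 mR.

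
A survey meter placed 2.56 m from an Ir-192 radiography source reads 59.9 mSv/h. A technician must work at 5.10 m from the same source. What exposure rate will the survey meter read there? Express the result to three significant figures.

Since intensity falls as 1/r², scaling from 2.56 m to 5.10 m:
59.9 × (2.56/5.10)² = 59.9 × 0.2520 = 15.09 mSv/h.

15.1 mSv/h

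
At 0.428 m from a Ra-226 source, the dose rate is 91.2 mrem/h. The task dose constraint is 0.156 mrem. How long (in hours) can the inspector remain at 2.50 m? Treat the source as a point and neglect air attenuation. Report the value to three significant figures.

By the inverse-square law, rate at 2.50 m:
(0.428/2.50)² = 0.02931, so 91.2 × 0.02931 = 2.673 mrem/h.
Stay time = 0.156 mrem ÷ 2.673 mrem/h = 0.05836 h.

0.0584 h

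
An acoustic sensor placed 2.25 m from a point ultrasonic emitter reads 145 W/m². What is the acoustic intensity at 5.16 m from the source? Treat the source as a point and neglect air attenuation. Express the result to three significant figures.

27.6 W/m²

Intensity scales as (d₁/d₂)², so scaling from 2.25 m to 5.16 m:
(2.25/5.16)² = 0.1901, so 145 × 0.1901 = 27.56 W/m².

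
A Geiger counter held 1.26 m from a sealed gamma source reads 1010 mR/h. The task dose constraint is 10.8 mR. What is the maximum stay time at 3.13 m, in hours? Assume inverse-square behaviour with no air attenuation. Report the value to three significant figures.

By the inverse-square law, rate at 3.13 m:
1010 × (1.26/3.13)² = 1010 × 0.1621 = 163.7 mR/h.
Stay time = 10.8 mR ÷ 163.7 mR/h = 0.06597 h.

0.0660 h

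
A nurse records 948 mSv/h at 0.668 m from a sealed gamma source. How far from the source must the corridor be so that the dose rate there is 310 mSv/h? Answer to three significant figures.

Using I₁d₁² = I₂d₂², d₂ = d₁·√(I₁/I₂).
I₁/I₂ = 948/310 = 3.058, so d₂ = 0.668 × √3.058 = 1.168 m.

1.17 m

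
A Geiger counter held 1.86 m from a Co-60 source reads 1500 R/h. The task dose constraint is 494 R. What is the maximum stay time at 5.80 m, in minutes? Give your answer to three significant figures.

192 min

Using I₁d₁² = I₂d₂², rate at 5.80 m:
1500 × (1.86/5.80)² = 1500 × 0.1028 = 154.2 R/h.
Stay time = 494 R ÷ 154.2 R/h = 3.204 h = 192.2 min.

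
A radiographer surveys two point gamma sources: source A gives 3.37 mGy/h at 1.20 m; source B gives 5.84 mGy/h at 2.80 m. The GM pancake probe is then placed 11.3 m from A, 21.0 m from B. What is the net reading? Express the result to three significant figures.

0.142 mGy/h

Each source contributes Iᵢ·(dᵢ/rᵢ)²; contributions add.
A: 3.37 × (1.20/11.3)² = 0.03800 mGy/h
B: 5.84 × (2.80/21.0)² = 0.1038 mGy/h
Total = 0.03800 + 0.1038 = 0.1418 mGy/h.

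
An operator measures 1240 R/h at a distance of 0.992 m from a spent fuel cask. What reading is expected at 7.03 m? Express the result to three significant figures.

24.7 R/h

Using I₁d₁² = I₂d₂², the rate at 7.03 m is
1240 × (0.992/7.03)² = 1240 × 0.01991 = 24.69 R/h.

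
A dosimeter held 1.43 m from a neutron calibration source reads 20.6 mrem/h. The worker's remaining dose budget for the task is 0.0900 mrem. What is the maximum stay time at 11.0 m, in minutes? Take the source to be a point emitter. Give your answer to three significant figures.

Applying the 1/r² law, rate at 11.0 m:
(1.43/11.0)² = 0.01690, so 20.6 × 0.01690 = 0.3481 mrem/h.
Stay time = 0.0900 mrem ÷ 0.3481 mrem/h = 0.2585 h = 15.51 min.

15.5 min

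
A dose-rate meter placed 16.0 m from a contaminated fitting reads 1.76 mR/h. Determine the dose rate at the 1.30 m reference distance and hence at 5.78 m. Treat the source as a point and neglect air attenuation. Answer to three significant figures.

267 mR/h; 13.5 mR/h

Using I₁d₁² = I₂d₂²,
At 1.30 m: (16.0/1.30)² = 151.5, so 1.76 × 151.5 = 266.6 mR/h
At 5.78 m: 266.6 × (1.30/5.78)² = 266.6 × 0.05059 = 13.49 mR/h.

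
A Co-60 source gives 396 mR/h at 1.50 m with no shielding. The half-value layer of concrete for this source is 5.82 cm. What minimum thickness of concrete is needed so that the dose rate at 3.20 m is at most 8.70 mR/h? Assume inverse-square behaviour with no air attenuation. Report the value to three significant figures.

19.3 cm

At 3.20 m, distance alone gives 396 × (1.50/3.20)² = 396 × 0.2197 = 87.00 mR/h.
Further attenuation needed: 87.00/8.70 = 10.00.
n = log₂(10.00) = 3.322 half-value layers.
Thickness = 3.322 × 5.82 cm = 19.33 cm.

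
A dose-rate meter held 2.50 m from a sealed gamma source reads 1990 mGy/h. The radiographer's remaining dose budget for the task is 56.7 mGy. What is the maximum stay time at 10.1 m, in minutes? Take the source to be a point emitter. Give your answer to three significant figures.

27.9 min

Applying the 1/r² law, rate at 10.1 m:
1990 × (2.50/10.1)² = 1990 × 0.06127 = 121.9 mGy/h.
Stay time = 56.7 mGy ÷ 121.9 mGy/h = 0.4651 h = 27.91 min.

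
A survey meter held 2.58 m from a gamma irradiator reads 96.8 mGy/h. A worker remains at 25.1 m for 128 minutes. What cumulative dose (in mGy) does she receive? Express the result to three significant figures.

2.18 mGy

Intensity scales as (d₁/d₂)², so rate at 25.1 m:
96.8 × (2.58/25.1)² = 96.8 × 0.01057 = 1.023 mGy/h.
Dose = rate × time = 1.023 mGy/h × 2.133 h = 2.182 mGy.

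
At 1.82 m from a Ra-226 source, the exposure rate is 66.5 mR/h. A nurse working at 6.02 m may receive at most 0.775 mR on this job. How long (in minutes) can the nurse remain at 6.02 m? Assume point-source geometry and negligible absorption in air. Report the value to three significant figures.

Intensity scales as (d₁/d₂)², so rate at 6.02 m:
(1.82/6.02)² = 0.09140, so 66.5 × 0.09140 = 6.078 mR/h.
Stay time = 0.775 mR ÷ 6.078 mR/h = 0.1275 h = 7.650 min.

7.65 min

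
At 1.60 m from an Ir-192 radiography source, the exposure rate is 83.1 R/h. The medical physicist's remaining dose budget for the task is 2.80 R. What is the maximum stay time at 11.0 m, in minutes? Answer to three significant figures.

Since intensity falls as 1/r², rate at 11.0 m:
(1.60/11.0)² = 0.02116, so 83.1 × 0.02116 = 1.758 R/h.
Stay time = 2.80 R ÷ 1.758 R/h = 1.593 h = 95.58 min.

95.6 min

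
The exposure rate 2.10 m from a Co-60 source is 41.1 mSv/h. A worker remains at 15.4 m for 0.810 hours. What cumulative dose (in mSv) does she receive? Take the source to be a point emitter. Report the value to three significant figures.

Applying the 1/r² law, rate at 15.4 m:
(2.10/15.4)² = 0.01860, so 41.1 × 0.01860 = 0.7645 mSv/h.
Dose = rate × time = 0.7645 mSv/h × 0.8100 h = 0.6192 mSv.

0.619 mSv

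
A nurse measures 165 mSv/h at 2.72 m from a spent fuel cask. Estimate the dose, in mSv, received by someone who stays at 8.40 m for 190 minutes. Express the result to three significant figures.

54.8 mSv

Applying the 1/r² law, rate at 8.40 m:
165 × (2.72/8.40)² = 165 × 0.1049 = 17.31 mSv/h.
Dose = rate × time = 17.31 mSv/h × 3.167 h = 54.82 mSv.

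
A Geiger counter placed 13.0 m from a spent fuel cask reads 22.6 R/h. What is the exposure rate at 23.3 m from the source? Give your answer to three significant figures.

7.04 R/h

Using I₁d₁² = I₂d₂², scaling from 13.0 m to 23.3 m:
22.6 × (13.0/23.3)² = 22.6 × 0.3113 = 7.035 R/h.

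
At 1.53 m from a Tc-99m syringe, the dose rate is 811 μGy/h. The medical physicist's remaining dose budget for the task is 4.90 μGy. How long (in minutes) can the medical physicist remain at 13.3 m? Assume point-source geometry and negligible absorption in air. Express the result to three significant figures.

Intensity scales as (d₁/d₂)², so rate at 13.3 m:
811 × (1.53/13.3)² = 811 × 0.01323 = 10.73 μGy/h.
Stay time = 4.90 μGy ÷ 10.73 μGy/h = 0.4567 h = 27.40 min.

27.4 min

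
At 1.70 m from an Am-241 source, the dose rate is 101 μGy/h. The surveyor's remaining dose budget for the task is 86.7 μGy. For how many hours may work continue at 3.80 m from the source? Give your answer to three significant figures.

Using I₁d₁² = I₂d₂², rate at 3.80 m:
101 × (1.70/3.80)² = 101 × 0.2001 = 20.21 μGy/h.
Stay time = 86.7 μGy ÷ 20.21 μGy/h = 4.290 h.

4.29 h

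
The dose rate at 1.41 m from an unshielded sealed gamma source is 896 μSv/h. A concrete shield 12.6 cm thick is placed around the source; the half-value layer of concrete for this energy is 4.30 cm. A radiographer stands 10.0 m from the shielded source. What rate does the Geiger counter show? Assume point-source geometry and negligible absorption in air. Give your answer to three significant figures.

Distance alone: (1.41/10.0)² = 0.01988, so 896 × 0.01988 = 17.81 μSv/h.
Shield: 12.6/4.30 = 2.930 half-value layers → attenuation 2^(−2.930) = 0.1312.
Combined: 17.81 × 0.1312 = 2.337 μSv/h.

2.34 μSv/h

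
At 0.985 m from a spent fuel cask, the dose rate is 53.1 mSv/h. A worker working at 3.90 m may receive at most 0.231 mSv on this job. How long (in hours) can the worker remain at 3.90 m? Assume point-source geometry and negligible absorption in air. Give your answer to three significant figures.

0.0682 h

Since intensity falls as 1/r², rate at 3.90 m:
53.1 × (0.985/3.90)² = 53.1 × 0.06379 = 3.387 mSv/h.
Stay time = 0.231 mSv ÷ 3.387 mSv/h = 0.06820 h.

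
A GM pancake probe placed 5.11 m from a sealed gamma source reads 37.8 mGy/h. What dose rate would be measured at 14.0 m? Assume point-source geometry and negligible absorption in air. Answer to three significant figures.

5.04 mGy/h

Since intensity falls as 1/r², scaling from 5.11 m to 14.0 m:
37.8 × (5.11/14.0)² = 37.8 × 0.1332 = 5.035 mGy/h.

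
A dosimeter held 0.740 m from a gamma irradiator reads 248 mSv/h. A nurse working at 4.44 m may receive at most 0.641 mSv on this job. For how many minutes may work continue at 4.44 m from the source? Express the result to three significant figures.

Since intensity falls as 1/r², rate at 4.44 m:
(0.740/4.44)² = 0.02778, so 248 × 0.02778 = 6.889 mSv/h.
Stay time = 0.641 mSv ÷ 6.889 mSv/h = 0.09305 h = 5.583 min.

5.58 min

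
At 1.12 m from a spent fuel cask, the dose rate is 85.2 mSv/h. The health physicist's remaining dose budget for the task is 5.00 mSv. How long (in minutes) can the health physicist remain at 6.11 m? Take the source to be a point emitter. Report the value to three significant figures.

Intensity scales as (d₁/d₂)², so rate at 6.11 m:
85.2 × (1.12/6.11)² = 85.2 × 0.03360 = 2.863 mSv/h.
Stay time = 5.00 mSv ÷ 2.863 mSv/h = 1.746 h = 104.8 min.

105 min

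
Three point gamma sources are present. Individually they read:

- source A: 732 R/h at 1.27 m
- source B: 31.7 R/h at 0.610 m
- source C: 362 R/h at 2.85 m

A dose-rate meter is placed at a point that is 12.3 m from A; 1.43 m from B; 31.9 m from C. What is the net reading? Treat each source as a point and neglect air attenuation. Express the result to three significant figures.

Each source contributes Iᵢ·(dᵢ/rᵢ)²; contributions add.
A: 732 × (1.27/12.3)² = 7.804 R/h
B: 31.7 × (0.610/1.43)² = 5.768 R/h
C: 362 × (2.85/31.9)² = 2.889 R/h
Total = 7.804 + 5.768 + 2.889 = 16.46 R/h.

16.5 R/h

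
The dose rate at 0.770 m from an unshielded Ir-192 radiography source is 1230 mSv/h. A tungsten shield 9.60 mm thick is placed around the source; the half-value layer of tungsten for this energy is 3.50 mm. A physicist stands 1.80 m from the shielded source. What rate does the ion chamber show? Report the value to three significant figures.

33.6 mSv/h

Distance alone: 1230 × (0.770/1.80)² = 1230 × 0.1830 = 225.1 mSv/h.
Shield: 9.60/3.50 = 2.743 half-value layers → attenuation 2^(−2.743) = 0.1494.
Combined: 225.1 × 0.1494 = 33.63 mSv/h.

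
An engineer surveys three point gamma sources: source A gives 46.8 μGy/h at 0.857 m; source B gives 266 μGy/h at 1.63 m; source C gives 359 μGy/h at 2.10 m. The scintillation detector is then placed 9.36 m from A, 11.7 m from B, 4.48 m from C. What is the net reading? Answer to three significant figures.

84.4 μGy/h

By superposition, sum each source's inverse-square contribution:
A: 46.8 × (0.857/9.36)² = 0.3923 μGy/h
B: 266 × (1.63/11.7)² = 5.163 μGy/h
C: 359 × (2.10/4.48)² = 78.88 μGy/h
Total = 0.3923 + 5.163 + 78.88 = 84.44 μGy/h.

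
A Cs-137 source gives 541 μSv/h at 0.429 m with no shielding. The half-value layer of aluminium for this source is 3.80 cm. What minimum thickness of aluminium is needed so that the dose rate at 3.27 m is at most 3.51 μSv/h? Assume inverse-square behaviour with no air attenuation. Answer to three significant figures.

At 3.27 m, distance alone gives 541 × (0.429/3.27)² = 541 × 0.01721 = 9.311 μSv/h.
Further attenuation needed: 9.311/3.51 = 2.653.
n = log₂(2.653) = 1.408 half-value layers.
Thickness = 1.408 × 3.80 cm = 5.350 cm.

5.35 cm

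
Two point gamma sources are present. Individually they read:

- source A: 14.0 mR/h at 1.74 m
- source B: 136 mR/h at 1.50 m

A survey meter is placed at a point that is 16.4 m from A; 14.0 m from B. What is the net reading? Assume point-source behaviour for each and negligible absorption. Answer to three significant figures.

By superposition, sum each source's inverse-square contribution:
A: 14.0 × (1.74/16.4)² = 0.1576 mR/h
B: 136 × (1.50/14.0)² = 1.561 mR/h
Total = 0.1576 + 1.561 = 1.719 mR/h.

1.72 mR/h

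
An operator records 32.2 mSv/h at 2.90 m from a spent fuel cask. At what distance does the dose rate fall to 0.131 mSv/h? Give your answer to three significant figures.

45.5 m

Intensity scales as (d₁/d₂)², so d₂ = d₁·√(I₁/I₂).
I₁/I₂ = 32.2/0.131 = 245.8, so d₂ = 2.90 × √245.8 = 45.47 m.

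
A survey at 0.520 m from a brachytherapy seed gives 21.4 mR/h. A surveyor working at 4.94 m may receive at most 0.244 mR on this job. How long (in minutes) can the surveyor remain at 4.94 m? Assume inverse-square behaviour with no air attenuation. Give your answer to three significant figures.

Intensity scales as (d₁/d₂)², so rate at 4.94 m:
21.4 × (0.520/4.94)² = 21.4 × 0.01108 = 0.2371 mR/h.
Stay time = 0.244 mR ÷ 0.2371 mR/h = 1.029 h = 61.74 min.

61.7 min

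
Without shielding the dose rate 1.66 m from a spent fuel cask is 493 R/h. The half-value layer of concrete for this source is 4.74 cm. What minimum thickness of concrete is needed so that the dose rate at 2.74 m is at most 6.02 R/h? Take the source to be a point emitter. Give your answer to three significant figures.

At 2.74 m, distance alone gives 493 × (1.66/2.74)² = 493 × 0.3670 = 180.9 R/h.
Further attenuation needed: 180.9/6.02 = 30.05.
n = log₂(30.05) = 4.909 half-value layers.
Thickness = 4.909 × 4.74 cm = 23.27 cm.

23.3 cm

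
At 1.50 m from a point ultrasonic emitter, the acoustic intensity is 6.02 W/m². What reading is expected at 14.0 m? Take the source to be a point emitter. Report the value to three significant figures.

Using I₁d₁² = I₂d₂², the rate at 14.0 m is
(1.50/14.0)² = 0.01148, so 6.02 × 0.01148 = 0.06911 W/m².

0.0691 W/m²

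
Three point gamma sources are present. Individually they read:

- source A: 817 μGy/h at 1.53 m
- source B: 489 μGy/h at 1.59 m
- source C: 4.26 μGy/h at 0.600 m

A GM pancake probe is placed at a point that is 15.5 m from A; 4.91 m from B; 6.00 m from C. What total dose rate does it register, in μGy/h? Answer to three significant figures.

59.3 μGy/h

Each source contributes Iᵢ·(dᵢ/rᵢ)²; contributions add.
A: 817 × (1.53/15.5)² = 7.961 μGy/h
B: 489 × (1.59/4.91)² = 51.28 μGy/h
C: 4.26 × (0.600/6.00)² = 0.04260 μGy/h
Total = 7.961 + 51.28 + 0.04260 = 59.28 μGy/h.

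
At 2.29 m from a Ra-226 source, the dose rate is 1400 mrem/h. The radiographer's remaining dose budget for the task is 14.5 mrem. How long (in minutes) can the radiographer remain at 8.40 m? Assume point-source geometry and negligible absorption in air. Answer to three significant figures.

Since intensity falls as 1/r², rate at 8.40 m:
(2.29/8.40)² = 0.07432, so 1400 × 0.07432 = 104.0 mrem/h.
Stay time = 14.5 mrem ÷ 104.0 mrem/h = 0.1394 h = 8.364 min.

8.36 min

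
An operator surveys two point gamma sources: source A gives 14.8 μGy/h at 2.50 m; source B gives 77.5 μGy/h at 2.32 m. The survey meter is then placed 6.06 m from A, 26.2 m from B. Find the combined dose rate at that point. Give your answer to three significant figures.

3.13 μGy/h

Each source contributes Iᵢ·(dᵢ/rᵢ)²; contributions add.
A: 14.8 × (2.50/6.06)² = 2.519 μGy/h
B: 77.5 × (2.32/26.2)² = 0.6077 μGy/h
Total = 2.519 + 0.6077 = 3.127 μGy/h.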